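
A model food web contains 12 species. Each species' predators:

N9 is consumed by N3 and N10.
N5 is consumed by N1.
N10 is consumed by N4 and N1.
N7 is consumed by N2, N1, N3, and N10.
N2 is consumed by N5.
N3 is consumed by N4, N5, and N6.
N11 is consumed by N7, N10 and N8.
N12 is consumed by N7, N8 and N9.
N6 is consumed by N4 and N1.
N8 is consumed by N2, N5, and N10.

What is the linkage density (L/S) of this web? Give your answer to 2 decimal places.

L/S = 2.00

There are L = 24 links among S = 12 species.
L/S = 24/12 = 2.0000 ≈ 2.00.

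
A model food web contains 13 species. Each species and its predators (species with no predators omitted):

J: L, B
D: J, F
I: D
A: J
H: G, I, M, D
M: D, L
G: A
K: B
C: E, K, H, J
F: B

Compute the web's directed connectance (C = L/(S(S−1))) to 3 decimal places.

C = 0.122

The web has S = 13 species and L = 19 feeding links.
C = L / (S(S−1)) = 19 / 156 = 0.1218 ≈ 0.122.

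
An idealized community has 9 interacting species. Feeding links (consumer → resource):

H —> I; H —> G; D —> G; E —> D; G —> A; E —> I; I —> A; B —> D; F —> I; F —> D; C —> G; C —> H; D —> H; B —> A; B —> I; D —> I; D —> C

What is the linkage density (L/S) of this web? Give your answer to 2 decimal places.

L/S = 1.89

There are L = 17 links among S = 9 species.
L/S = 17/9 = 1.8889 ≈ 1.89.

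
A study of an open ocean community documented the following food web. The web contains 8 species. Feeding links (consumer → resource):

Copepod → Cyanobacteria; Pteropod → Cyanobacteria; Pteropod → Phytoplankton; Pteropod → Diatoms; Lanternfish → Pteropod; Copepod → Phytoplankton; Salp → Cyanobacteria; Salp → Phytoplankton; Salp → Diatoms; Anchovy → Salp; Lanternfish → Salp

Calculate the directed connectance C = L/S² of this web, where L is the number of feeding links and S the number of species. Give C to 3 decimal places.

C = 0.172

The web has S = 8 species and L = 11 feeding links.
C = L / S² = 11 / 64 = 0.1719 ≈ 0.172.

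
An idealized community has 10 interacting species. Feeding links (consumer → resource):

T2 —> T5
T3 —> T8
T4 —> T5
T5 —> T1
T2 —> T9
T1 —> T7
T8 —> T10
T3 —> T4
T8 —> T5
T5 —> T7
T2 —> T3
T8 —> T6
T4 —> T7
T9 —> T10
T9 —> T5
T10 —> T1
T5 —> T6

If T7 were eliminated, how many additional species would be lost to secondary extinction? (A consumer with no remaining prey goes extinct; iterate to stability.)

Remove T7.
Round 1: T1 (all prey gone) → extinct.
Round 2: T10 (all prey gone) → extinct.
No further losses. Total secondary extinctions: 2.

2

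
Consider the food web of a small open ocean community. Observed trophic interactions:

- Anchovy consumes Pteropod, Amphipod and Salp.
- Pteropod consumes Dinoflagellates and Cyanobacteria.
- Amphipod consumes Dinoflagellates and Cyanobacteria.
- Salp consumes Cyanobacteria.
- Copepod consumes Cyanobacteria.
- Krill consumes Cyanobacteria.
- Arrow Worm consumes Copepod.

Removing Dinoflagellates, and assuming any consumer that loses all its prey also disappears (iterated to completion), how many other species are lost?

Remove Dinoflagellates.
Every predator of it retains at least one other prey: Pteropod still has Cyanobacteria; Amphipod still has Cyanobacteria.
No consumer loses all prey, so no secondary extinctions occur.

0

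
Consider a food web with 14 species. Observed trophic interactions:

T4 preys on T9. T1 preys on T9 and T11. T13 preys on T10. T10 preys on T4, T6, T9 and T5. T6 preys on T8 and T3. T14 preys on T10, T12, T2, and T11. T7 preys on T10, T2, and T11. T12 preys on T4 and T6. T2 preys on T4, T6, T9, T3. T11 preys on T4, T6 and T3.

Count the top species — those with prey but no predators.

Top species (has prey, but nothing eats it): T14, T13, T1, T7.
Count: 4.

4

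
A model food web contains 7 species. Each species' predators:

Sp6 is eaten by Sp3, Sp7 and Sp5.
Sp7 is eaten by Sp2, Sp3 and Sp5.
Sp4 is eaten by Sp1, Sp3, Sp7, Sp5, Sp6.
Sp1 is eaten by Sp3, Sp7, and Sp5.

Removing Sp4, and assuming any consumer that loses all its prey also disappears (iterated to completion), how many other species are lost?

6

Remove Sp4.
Round 1: Sp1 (all prey gone), Sp6 (all prey gone) → extinct.
Round 2: Sp7 (all prey gone) → extinct.
Round 3: Sp3 (all prey gone), Sp5 (all prey gone), Sp2 (all prey gone) → extinct.
No further losses. Total secondary extinctions: 6.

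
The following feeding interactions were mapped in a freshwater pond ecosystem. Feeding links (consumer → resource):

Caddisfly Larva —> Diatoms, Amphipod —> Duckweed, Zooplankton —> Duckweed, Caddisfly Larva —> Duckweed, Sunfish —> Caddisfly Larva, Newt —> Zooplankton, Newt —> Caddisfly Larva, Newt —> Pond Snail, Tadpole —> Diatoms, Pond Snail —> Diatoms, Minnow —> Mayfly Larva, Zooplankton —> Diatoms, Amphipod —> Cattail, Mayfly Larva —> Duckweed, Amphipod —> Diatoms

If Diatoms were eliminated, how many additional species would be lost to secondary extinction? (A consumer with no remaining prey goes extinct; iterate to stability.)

2

Remove Diatoms.
Round 1: Pond Snail (all prey gone), Tadpole (all prey gone) → extinct.
No further losses. Total secondary extinctions: 2.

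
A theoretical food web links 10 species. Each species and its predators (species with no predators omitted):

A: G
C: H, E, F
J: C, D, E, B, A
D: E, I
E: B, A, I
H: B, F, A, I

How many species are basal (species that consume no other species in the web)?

Basal species (no prey listed): J.
Count: 1.

1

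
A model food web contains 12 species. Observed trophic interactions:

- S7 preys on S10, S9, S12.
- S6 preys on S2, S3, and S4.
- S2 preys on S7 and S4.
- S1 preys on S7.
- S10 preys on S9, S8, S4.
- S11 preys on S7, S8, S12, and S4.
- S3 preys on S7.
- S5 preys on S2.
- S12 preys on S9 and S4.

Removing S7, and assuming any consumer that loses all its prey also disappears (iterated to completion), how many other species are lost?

Remove S7.
Round 1: S1 (all prey gone), S3 (all prey gone) → extinct.
No further losses. Total secondary extinctions: 2.

2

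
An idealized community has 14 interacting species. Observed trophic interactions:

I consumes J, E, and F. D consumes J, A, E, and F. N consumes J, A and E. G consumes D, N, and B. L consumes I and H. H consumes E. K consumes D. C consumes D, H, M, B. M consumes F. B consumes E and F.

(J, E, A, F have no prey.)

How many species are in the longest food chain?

One longest chain: J → I → L.
It has 3 species and 2 links.

3 species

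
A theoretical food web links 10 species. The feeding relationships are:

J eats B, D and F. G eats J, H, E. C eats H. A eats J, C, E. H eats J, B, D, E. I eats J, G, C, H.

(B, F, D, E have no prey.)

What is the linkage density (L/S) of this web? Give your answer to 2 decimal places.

There are L = 18 links among S = 10 species.
L/S = 18/10 = 1.8000 ≈ 1.80.

L/S = 1.80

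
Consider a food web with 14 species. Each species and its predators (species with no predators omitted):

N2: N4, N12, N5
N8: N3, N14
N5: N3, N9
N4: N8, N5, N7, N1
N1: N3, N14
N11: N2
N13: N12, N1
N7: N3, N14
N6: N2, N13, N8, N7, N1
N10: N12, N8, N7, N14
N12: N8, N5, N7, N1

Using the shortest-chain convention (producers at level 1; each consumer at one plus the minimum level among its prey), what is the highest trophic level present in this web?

Producers (level 1): N11, N10, N6.
Following each consumer down to its lowest-level prey: N11 → N2 → N5 → N9 (levels 1 through 4).
All prey of N9 (N5 3) are at level 3 or above, so N9 is at level 1 + 3 = 4.
Every consumer has at least one prey at level 3 or below, so none exceeds level 4.

4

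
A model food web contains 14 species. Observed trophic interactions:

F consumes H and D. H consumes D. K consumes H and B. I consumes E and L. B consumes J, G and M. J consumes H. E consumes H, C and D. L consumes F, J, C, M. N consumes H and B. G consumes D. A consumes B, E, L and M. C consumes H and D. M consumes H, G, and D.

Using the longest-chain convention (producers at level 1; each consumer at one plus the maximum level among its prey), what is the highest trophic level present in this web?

Producers (level 1): D.
D → H → J → B → K gives K level 5.
No species has a prey at level 5, so no species reaches level 6.

5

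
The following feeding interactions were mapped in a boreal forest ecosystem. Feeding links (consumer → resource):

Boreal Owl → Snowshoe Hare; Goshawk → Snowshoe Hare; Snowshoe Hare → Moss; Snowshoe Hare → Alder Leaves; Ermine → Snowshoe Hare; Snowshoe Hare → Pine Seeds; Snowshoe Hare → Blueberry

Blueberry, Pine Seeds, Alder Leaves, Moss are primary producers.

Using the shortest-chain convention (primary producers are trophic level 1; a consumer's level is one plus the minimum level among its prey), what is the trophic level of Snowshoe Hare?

Blueberry is a producer → level 1.
Snowshoe Hare eats Blueberry → level 2.

Trophic level 2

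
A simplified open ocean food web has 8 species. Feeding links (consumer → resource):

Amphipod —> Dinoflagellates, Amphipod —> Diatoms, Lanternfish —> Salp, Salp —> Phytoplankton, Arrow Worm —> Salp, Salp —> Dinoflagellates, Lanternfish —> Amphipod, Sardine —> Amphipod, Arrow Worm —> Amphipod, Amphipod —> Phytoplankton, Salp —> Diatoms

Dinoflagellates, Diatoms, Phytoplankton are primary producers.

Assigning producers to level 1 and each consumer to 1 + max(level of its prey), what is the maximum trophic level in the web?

Producers (level 1): Dinoflagellates, Diatoms, Phytoplankton.
Dinoflagellates → Salp → Lanternfish gives Lanternfish level 3.
No species has a prey at level 3, so no species reaches level 4.

3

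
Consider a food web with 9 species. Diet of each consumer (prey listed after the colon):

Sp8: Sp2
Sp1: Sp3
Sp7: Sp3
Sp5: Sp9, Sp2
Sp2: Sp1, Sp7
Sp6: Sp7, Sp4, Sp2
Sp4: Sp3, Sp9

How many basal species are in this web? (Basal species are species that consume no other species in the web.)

Basal species (no prey listed): Sp3, Sp9.
Count: 2.

2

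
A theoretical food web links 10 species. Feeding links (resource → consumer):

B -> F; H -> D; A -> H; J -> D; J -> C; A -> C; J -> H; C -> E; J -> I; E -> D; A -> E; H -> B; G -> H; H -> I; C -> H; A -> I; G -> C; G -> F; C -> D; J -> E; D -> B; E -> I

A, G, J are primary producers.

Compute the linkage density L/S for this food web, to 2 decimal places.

L/S = 2.20

There are L = 22 links among S = 10 species.
L/S = 22/10 = 2.2000 ≈ 2.20.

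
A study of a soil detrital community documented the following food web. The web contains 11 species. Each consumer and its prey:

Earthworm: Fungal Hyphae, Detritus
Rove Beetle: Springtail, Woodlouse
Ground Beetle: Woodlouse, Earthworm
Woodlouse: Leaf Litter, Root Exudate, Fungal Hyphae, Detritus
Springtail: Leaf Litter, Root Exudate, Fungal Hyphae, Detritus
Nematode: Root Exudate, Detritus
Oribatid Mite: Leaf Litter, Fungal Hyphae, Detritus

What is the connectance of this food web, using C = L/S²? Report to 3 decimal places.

C = 0.157

The web has S = 11 species and L = 19 feeding links.
C = L / S² = 19 / 121 = 0.1570 ≈ 0.157.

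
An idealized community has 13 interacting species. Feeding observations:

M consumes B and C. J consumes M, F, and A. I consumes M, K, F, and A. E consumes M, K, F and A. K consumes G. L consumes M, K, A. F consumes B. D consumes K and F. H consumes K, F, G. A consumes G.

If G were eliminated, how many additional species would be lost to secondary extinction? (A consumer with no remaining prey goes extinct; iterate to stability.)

Remove G.
Round 1: K (all prey gone), A (all prey gone) → extinct.
No further losses. Total secondary extinctions: 2.

2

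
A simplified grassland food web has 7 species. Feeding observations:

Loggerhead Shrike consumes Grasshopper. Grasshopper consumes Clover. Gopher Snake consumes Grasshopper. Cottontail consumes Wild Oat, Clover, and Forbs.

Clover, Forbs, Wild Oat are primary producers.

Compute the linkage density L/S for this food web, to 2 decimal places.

There are L = 6 links among S = 7 species.
L/S = 6/7 = 0.8571 ≈ 0.86.

L/S = 0.86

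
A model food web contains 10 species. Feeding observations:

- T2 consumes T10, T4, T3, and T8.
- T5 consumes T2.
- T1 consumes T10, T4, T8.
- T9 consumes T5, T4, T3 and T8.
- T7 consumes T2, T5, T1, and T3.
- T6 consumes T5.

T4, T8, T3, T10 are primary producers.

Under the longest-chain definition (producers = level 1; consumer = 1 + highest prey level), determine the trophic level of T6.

Trophic level 4

T4 is a producer → level 1.
T2 eats T4 (level 1); other prey at levels: T8 1, T3 1, T10 1 → level 2.
T5 eats T2 → level 3.
T6 eats T5 → level 4.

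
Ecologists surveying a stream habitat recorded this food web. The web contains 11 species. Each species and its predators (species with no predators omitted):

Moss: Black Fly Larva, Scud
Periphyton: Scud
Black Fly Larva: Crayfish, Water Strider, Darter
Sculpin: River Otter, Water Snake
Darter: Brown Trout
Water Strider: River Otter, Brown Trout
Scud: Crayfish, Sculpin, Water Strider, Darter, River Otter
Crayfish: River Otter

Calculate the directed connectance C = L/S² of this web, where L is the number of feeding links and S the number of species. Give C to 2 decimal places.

The web has S = 11 species and L = 17 feeding links.
C = L / S² = 17 / 121 = 0.1405 ≈ 0.14.

C = 0.14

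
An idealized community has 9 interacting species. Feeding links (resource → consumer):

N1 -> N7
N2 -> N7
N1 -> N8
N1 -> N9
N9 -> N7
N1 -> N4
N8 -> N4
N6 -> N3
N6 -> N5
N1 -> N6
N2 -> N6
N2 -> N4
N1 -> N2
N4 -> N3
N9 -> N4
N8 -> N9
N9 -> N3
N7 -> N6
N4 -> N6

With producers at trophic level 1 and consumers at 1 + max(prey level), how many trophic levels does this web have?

6

Producers (level 1): N1.
N1 → N8 → N9 → N7 → N6 → N5 gives N5 level 6.
No species has a prey at level 6, so no species reaches level 7.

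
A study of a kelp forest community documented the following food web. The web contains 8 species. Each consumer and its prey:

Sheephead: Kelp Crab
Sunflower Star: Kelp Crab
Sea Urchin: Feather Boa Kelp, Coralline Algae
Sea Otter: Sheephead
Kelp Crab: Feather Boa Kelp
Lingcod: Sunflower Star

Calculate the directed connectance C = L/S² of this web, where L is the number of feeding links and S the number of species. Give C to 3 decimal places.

C = 0.109

The web has S = 8 species and L = 7 feeding links.
C = L / S² = 7 / 64 = 0.1094 ≈ 0.109.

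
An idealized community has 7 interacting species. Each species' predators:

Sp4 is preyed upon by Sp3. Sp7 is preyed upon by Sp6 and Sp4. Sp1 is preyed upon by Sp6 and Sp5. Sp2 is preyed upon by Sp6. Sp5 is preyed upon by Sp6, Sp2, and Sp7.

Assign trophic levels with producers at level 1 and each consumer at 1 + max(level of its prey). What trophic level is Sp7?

Sp1 is a producer → level 1.
Sp5 eats Sp1 → level 2.
Sp7 eats Sp5 → level 3.

Trophic level 3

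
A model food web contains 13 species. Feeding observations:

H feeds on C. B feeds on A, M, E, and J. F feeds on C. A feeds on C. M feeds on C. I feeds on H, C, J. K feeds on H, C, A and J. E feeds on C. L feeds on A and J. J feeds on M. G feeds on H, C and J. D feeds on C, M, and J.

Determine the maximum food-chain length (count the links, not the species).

3 links

One longest chain: C → M → J → B.
It has 4 species and 3 links.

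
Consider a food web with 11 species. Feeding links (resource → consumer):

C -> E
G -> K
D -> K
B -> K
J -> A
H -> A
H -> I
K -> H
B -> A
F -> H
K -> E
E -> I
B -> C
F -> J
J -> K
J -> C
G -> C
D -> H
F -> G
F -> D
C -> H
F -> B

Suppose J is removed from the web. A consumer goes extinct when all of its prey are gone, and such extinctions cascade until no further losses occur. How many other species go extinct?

Remove J.
Every predator of it retains at least one other prey: C still has G, B; K still has G, D, B; A still has B, H.
No consumer loses all prey, so no secondary extinctions occur.

0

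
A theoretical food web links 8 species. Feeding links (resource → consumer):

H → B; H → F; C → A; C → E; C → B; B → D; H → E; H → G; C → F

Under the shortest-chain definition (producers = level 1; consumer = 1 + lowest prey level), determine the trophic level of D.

Trophic level 3

H is a producer → level 1.
B eats H → level 2.
D eats B → level 3.
No prey of D is below level 2, so 3 is the minimum.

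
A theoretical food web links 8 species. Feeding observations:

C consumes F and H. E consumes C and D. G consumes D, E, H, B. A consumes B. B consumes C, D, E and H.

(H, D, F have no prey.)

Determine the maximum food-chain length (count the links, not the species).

4 links

One longest chain: H → C → E → B → G.
It has 5 species and 4 links.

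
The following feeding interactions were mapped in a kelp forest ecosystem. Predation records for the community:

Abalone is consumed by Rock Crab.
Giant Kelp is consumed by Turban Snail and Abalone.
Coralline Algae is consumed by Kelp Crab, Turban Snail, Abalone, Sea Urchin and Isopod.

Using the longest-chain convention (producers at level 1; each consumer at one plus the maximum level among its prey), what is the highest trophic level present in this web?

3

Producers (level 1): Giant Kelp, Coralline Algae.
Giant Kelp → Abalone → Rock Crab gives Rock Crab level 3.
No species has a prey at level 3, so no species reaches level 4.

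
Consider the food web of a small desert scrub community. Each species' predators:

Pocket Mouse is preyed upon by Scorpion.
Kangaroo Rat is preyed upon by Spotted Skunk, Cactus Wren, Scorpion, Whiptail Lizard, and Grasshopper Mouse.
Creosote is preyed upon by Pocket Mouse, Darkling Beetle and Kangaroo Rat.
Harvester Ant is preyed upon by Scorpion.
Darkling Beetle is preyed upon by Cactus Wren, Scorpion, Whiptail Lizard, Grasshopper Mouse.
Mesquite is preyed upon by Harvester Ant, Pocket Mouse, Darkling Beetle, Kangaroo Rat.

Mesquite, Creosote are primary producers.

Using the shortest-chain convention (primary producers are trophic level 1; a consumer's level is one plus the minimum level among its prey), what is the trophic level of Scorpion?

Mesquite is a producer → level 1.
Harvester Ant eats Mesquite → level 2.
Scorpion eats Harvester Ant → level 3.
No prey of Scorpion is below level 2, so 3 is the minimum.

Trophic level 3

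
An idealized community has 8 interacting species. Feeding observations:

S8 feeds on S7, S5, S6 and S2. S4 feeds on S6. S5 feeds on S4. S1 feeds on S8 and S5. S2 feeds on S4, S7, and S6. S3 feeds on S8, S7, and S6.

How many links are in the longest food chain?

4 links

One longest chain: S6 → S4 → S5 → S8 → S3.
It has 5 species and 4 links.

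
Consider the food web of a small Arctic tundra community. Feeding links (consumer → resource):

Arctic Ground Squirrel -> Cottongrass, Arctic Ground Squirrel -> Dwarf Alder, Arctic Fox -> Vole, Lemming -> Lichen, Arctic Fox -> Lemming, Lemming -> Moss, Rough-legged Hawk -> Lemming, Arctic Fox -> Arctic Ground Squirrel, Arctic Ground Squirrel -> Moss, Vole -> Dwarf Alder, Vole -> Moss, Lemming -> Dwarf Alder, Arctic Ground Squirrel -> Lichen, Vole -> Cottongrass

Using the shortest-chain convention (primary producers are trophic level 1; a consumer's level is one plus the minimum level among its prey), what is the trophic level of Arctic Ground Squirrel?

Trophic level 2

Cottongrass is a producer → level 1.
Arctic Ground Squirrel eats Cottongrass → level 2.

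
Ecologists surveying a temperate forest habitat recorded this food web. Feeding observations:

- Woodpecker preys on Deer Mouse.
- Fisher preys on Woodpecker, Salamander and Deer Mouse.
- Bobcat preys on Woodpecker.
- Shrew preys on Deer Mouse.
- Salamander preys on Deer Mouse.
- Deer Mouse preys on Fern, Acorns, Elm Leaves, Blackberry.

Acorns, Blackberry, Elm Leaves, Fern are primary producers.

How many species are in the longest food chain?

One longest chain: Acorns → Deer Mouse → Woodpecker → Fisher.
It has 4 species and 3 links.

4 species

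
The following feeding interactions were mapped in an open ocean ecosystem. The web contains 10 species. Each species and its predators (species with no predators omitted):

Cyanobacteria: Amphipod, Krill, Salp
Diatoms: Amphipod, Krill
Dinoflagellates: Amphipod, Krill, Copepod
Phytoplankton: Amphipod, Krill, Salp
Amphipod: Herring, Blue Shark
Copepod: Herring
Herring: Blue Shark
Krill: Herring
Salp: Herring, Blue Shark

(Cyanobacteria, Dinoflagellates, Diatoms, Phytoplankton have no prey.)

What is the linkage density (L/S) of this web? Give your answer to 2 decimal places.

L/S = 1.80

There are L = 18 links among S = 10 species.
L/S = 18/10 = 1.8000 ≈ 1.80.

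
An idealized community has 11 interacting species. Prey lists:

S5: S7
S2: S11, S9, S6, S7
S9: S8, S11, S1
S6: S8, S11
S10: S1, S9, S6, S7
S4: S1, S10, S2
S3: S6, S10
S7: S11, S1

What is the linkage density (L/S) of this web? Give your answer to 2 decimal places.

There are L = 21 links among S = 11 species.
L/S = 21/11 = 1.9091 ≈ 1.91.

L/S = 1.91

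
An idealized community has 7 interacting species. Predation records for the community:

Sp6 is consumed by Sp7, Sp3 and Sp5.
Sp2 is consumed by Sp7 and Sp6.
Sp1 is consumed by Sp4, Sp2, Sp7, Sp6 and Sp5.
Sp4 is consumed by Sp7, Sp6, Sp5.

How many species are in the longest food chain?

4 species

One longest chain: Sp1 → Sp4 → Sp6 → Sp7.
It has 4 species and 3 links.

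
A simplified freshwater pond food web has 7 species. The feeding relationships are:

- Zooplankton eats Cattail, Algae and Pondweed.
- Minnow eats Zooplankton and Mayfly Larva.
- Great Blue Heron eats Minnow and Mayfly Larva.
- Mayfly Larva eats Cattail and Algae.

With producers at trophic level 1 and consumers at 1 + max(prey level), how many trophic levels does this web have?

Producers (level 1): Pondweed, Cattail, Algae.
Pondweed → Zooplankton → Minnow → Great Blue Heron gives Great Blue Heron level 4.
No species has a prey at level 4, so no species reaches level 5.

4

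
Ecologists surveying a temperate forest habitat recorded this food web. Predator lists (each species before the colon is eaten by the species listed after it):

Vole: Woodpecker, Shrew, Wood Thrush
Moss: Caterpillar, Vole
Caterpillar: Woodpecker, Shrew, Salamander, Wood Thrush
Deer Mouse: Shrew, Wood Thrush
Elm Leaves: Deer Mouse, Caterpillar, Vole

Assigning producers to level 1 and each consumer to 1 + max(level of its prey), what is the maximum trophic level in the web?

3

Producers (level 1): Moss, Elm Leaves.
Moss → Caterpillar → Salamander gives Salamander level 3.
No species has a prey at level 3, so no species reaches level 4.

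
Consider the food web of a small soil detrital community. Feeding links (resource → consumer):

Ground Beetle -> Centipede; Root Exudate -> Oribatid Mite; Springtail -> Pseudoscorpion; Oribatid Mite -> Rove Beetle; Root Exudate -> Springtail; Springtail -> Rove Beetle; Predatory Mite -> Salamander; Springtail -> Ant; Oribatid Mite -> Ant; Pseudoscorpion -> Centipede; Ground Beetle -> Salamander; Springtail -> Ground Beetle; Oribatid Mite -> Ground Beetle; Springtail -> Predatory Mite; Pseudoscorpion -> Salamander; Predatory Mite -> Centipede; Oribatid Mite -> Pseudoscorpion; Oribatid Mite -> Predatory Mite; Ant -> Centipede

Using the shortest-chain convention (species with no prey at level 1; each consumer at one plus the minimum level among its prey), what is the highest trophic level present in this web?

Basal resources (level 1): Root Exudate.
Following each consumer down to its lowest-level prey: Root Exudate → Oribatid Mite → Ground Beetle → Salamander (levels 1 through 4).
All prey of Salamander (Ground Beetle 3, Predatory Mite 3, Pseudoscorpion 3) are at level 3 or above, so Salamander is at level 1 + 3 = 4.
Every consumer has at least one prey at level 3 or below, so none exceeds level 4.

4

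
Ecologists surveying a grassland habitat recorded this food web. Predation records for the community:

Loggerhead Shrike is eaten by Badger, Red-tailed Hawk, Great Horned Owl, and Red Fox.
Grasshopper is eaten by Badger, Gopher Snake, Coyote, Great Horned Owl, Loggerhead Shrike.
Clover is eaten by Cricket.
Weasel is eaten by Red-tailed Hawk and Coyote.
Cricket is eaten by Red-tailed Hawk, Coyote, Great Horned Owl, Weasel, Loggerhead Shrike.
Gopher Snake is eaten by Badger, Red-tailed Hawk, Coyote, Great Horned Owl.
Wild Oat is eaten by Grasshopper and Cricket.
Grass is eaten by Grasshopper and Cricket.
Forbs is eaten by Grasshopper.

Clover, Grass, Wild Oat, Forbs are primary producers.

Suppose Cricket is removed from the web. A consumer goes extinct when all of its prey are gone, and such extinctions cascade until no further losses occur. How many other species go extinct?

1

Remove Cricket.
Round 1: Weasel (all prey gone) → extinct.
No further losses. Total secondary extinctions: 1.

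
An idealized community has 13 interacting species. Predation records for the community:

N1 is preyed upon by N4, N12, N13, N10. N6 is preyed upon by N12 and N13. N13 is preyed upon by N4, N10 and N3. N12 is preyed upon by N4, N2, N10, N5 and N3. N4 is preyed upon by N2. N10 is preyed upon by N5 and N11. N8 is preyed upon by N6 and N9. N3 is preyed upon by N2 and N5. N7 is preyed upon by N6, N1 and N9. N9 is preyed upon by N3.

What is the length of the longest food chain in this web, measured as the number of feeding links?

One longest chain: N7 → N1 → N13 → N4 → N2.
It has 5 species and 4 links.

4 links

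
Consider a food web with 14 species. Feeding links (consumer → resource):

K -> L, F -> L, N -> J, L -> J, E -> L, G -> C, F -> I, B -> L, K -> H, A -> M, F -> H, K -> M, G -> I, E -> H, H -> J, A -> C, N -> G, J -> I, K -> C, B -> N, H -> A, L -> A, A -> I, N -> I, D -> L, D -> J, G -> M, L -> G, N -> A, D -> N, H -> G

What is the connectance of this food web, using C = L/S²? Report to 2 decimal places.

C = 0.16

The web has S = 14 species and L = 31 feeding links.
C = L / S² = 31 / 196 = 0.1582 ≈ 0.16.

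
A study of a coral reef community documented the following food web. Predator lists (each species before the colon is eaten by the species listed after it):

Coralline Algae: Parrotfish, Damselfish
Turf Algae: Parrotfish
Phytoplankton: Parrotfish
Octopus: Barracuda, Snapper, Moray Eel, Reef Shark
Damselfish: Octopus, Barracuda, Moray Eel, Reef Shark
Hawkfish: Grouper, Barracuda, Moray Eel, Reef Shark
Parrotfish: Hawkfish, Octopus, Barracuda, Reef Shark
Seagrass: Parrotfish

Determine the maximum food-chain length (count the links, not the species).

One longest chain: Seagrass → Parrotfish → Hawkfish → Grouper.
It has 4 species and 3 links.

3 links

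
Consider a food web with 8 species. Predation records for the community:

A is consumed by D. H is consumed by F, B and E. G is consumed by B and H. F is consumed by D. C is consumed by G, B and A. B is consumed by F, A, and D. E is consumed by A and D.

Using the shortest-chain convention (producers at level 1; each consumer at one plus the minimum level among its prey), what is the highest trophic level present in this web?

Producers (level 1): C.
Following each consumer down to its lowest-level prey: C → G → H → E (levels 1 through 4).
All prey of E (H 3) are at level 3 or above, so E is at level 1 + 3 = 4.
Every consumer has at least one prey at level 3 or below, so none exceeds level 4.

4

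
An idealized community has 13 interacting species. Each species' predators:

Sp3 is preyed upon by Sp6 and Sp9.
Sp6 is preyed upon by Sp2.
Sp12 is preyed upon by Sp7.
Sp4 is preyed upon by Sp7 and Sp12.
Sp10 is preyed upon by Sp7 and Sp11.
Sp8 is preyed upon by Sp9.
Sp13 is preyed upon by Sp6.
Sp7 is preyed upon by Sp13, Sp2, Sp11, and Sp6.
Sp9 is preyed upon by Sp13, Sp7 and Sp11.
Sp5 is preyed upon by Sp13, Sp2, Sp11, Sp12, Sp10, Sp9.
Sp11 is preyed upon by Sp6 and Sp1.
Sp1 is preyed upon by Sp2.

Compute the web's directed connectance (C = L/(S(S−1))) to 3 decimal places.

C = 0.167

The web has S = 13 species and L = 26 feeding links.
C = L / (S(S−1)) = 26 / 156 = 0.1667 ≈ 0.167.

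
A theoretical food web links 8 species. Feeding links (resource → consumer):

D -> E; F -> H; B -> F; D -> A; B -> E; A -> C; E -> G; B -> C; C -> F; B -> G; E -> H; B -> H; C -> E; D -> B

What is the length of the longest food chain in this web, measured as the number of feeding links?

4 links

One longest chain: D → A → C → E → G.
It has 5 species and 4 links.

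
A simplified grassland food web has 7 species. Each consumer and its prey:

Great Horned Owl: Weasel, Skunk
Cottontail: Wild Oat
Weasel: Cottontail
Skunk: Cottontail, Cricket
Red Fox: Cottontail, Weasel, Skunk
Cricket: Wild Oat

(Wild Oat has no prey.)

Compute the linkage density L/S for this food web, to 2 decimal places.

There are L = 10 links among S = 7 species.
L/S = 10/7 = 1.4286 ≈ 1.43.

L/S = 1.43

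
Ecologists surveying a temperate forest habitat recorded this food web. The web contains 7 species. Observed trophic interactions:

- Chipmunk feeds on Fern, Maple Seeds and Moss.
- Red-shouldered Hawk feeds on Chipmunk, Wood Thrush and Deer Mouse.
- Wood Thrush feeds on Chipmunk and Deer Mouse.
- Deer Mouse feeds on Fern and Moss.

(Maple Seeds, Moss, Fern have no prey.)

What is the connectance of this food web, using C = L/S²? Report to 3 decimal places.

The web has S = 7 species and L = 10 feeding links.
C = L / S² = 10 / 49 = 0.2041 ≈ 0.204.

C = 0.204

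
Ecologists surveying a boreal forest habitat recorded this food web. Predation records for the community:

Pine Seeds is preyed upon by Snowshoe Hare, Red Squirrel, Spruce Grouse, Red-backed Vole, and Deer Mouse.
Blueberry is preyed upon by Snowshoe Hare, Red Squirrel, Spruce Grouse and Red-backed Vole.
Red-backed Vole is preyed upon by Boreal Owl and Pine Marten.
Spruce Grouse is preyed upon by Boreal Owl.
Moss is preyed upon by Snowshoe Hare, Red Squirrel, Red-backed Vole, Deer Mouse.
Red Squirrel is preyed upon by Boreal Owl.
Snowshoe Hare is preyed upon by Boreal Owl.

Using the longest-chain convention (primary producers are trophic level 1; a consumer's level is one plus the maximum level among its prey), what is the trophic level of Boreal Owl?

Trophic level 3

Pine Seeds is a producer → level 1.
Spruce Grouse eats Pine Seeds (level 1); other prey at levels: Blueberry 1 → level 2.
Boreal Owl eats Spruce Grouse (level 2); other prey at levels: Red-backed Vole 2, Snowshoe Hare 2, Red Squirrel 2 → level 3.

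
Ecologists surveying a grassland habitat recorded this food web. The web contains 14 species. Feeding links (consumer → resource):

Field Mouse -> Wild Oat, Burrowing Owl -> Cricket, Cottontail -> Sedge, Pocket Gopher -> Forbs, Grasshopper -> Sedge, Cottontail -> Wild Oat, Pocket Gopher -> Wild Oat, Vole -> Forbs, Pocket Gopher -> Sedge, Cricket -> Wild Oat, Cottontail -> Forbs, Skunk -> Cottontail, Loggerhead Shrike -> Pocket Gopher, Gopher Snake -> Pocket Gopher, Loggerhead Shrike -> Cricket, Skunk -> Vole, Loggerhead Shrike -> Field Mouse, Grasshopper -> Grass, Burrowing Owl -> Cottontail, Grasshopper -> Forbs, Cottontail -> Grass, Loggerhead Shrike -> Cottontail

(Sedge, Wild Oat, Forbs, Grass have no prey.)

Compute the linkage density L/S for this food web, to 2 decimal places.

There are L = 22 links among S = 14 species.
L/S = 22/14 = 1.5714 ≈ 1.57.

L/S = 1.57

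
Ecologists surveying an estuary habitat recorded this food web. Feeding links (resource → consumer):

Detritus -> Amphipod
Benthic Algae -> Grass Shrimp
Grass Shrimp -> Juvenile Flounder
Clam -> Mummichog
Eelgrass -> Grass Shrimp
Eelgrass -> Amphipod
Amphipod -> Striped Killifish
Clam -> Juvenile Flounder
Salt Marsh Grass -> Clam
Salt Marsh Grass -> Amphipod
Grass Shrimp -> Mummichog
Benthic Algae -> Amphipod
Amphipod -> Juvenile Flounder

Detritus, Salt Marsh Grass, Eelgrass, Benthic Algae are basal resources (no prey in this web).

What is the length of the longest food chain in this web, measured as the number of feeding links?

2 links

One longest chain: Eelgrass → Grass Shrimp → Mummichog.
It has 3 species and 2 links.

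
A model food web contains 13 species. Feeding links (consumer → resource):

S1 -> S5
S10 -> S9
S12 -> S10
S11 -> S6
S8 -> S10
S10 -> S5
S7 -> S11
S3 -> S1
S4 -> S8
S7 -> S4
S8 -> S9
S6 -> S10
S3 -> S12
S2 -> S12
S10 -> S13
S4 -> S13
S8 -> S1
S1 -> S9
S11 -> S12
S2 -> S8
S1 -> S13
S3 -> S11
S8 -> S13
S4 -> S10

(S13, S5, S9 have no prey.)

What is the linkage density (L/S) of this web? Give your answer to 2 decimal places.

L/S = 1.85

There are L = 24 links among S = 13 species.
L/S = 24/13 = 1.8462 ≈ 1.85.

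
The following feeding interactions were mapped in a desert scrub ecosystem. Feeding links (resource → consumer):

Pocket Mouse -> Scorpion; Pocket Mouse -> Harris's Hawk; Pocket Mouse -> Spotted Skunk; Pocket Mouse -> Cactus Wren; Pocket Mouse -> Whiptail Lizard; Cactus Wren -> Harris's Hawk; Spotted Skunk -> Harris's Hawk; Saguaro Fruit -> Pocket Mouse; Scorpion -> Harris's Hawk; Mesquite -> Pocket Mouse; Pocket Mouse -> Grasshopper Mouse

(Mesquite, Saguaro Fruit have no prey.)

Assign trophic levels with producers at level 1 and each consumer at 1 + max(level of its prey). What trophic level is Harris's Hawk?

Mesquite is a producer → level 1.
Pocket Mouse eats Mesquite (level 1); other prey at levels: Saguaro Fruit 1 → level 2.
Cactus Wren eats Pocket Mouse → level 3.
Harris's Hawk eats Cactus Wren (level 3); other prey at levels: Pocket Mouse 2, Spotted Skunk 3, Scorpion 3 → level 4.

Trophic level 4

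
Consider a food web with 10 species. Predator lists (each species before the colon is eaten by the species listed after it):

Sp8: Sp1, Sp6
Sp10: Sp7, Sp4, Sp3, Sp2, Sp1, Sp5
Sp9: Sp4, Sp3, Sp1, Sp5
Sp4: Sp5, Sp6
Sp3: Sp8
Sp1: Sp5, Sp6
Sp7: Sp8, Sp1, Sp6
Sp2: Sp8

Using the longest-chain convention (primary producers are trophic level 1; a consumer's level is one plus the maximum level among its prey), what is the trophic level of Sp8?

Trophic level 3

Sp10 is a producer → level 1.
Sp7 eats Sp10 → level 2.
Sp8 eats Sp7 (level 2); other prey at levels: Sp3 2, Sp2 2 → level 3.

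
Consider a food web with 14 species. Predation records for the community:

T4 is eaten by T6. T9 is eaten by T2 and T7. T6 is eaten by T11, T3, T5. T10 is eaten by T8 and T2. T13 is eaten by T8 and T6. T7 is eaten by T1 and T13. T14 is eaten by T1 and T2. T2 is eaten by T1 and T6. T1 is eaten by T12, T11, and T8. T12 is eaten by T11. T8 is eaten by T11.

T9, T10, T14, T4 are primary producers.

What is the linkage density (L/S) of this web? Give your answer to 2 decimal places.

There are L = 21 links among S = 14 species.
L/S = 21/14 = 1.5000 ≈ 1.50.

L/S = 1.50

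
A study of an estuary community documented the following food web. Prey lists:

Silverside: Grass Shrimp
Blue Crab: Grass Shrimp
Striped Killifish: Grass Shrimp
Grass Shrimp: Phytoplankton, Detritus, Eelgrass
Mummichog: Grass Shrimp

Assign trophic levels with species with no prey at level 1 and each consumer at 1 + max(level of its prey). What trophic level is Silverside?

Trophic level 3

Phytoplankton has no prey (basal) → level 1.
Grass Shrimp eats Phytoplankton (level 1); other prey at levels: Detritus 1, Eelgrass 1 → level 2.
Silverside eats Grass Shrimp → level 3.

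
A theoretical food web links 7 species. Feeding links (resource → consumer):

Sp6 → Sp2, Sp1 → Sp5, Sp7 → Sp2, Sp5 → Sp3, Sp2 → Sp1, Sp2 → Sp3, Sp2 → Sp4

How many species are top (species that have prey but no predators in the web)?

Top species (has prey, but nothing eats it): Sp4, Sp3.
Count: 2.

2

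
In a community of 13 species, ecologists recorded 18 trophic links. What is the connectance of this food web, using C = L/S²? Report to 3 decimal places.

C = 0.107

The web has S = 13 species and L = 18 feeding links.
C = L / S² = 18 / 169 = 0.1065 ≈ 0.107.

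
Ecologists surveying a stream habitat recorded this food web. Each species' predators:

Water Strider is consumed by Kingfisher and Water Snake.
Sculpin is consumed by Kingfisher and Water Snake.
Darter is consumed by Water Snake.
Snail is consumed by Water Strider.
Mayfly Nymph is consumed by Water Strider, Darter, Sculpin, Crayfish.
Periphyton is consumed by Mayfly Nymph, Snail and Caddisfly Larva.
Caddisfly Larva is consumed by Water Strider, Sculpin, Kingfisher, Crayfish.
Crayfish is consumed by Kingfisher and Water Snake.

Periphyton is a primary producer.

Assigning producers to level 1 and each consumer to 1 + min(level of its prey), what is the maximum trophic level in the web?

Producers (level 1): Periphyton.
Following each consumer down to its lowest-level prey: Periphyton → Mayfly Nymph → Crayfish → Water Snake (levels 1 through 4).
All prey of Water Snake (Crayfish 3, Water Strider 3, Sculpin 3, Darter 3) are at level 3 or above, so Water Snake is at level 1 + 3 = 4.
Every consumer has at least one prey at level 3 or below, so none exceeds level 4.

4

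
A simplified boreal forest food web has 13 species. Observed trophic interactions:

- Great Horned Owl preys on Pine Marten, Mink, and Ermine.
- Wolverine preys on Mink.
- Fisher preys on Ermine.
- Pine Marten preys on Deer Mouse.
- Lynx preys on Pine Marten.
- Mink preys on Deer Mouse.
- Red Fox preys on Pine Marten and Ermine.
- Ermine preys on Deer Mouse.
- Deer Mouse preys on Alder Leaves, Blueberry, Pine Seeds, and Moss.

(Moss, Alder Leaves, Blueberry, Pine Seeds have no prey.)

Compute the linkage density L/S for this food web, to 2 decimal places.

There are L = 15 links among S = 13 species.
L/S = 15/13 = 1.1538 ≈ 1.15.

L/S = 1.15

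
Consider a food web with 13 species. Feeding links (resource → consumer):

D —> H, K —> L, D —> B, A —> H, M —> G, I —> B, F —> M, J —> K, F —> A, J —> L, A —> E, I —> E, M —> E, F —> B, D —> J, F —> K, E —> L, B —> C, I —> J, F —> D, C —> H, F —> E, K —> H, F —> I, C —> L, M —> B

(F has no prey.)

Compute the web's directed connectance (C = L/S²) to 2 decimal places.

The web has S = 13 species and L = 26 feeding links.
C = L / S² = 26 / 169 = 0.1538 ≈ 0.15.

C = 0.15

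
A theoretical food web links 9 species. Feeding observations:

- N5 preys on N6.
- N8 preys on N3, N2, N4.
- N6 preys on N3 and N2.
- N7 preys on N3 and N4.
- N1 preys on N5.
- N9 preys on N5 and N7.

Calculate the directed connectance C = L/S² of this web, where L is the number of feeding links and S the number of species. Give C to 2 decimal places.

C = 0.14

The web has S = 9 species and L = 11 feeding links.
C = L / S² = 11 / 81 = 0.1358 ≈ 0.14.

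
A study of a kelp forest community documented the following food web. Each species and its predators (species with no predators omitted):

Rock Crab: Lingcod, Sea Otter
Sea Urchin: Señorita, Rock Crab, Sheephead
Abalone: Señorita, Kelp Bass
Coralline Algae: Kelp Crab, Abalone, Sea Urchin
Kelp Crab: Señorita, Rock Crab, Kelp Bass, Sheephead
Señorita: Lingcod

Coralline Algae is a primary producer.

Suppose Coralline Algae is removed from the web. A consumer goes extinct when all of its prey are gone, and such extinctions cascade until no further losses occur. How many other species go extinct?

Remove Coralline Algae.
Round 1: Kelp Crab (all prey gone), Abalone (all prey gone), Sea Urchin (all prey gone) → extinct.
Round 2: Señorita (all prey gone), Rock Crab (all prey gone), Kelp Bass (all prey gone), Sheephead (all prey gone) → extinct.
Round 3: Lingcod (all prey gone), Sea Otter (all prey gone) → extinct.
No further losses. Total secondary extinctions: 9.

9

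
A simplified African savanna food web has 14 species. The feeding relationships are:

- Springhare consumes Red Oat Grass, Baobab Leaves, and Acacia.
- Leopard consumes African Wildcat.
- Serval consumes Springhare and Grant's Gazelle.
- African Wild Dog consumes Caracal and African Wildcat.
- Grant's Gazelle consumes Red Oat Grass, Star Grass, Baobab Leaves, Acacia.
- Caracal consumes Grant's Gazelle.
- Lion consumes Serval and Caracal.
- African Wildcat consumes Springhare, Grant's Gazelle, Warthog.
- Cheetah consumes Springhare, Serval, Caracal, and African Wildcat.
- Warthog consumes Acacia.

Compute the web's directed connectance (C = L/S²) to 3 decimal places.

C = 0.117

The web has S = 14 species and L = 23 feeding links.
C = L / S² = 23 / 196 = 0.1173 ≈ 0.117.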